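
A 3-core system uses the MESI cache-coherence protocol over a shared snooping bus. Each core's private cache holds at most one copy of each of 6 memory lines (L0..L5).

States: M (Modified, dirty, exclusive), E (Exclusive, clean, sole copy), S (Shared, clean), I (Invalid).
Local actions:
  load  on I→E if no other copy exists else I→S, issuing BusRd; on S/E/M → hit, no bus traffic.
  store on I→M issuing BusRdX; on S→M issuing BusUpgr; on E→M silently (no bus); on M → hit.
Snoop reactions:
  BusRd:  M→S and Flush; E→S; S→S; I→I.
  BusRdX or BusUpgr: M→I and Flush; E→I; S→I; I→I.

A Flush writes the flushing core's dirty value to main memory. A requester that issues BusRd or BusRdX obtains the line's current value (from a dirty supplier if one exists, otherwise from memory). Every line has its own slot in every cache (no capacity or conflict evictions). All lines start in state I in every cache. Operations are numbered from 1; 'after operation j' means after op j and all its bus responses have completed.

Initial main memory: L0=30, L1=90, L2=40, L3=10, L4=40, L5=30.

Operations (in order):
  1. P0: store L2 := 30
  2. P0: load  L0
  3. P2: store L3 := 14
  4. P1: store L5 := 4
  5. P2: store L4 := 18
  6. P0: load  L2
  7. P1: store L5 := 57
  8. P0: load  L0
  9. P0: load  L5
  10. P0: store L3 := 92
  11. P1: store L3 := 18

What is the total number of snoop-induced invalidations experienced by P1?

step 1: P0: store L2 := 30  ⟶  MII  (L2)  txn=BusRdX  M[L2]=40
step 2: P0: load  L0  ⟶  EII  (L0)  txn=BusRd  M[L0]=30
step 3: P2: store L3 := 14  ⟶  IIM  (L3)  txn=BusRdX  M[L3]=10
step 4: P1: store L5 := 4  ⟶  IMI  (L5)  txn=BusRdX  M[L5]=30
step 5: P2: store L4 := 18  ⟶  IIM  (L4)  txn=BusRdX  M[L4]=40
step 6: P0: load  L2  ⟶  MII  (L2)  txn=∅  M[L2]=40
step 7: P1: store L5 := 57  ⟶  IMI  (L5)  txn=∅  M[L5]=30
step 8: P0: load  L0  ⟶  EII  (L0)  txn=∅  M[L0]=30
step 9: P0: load  L5  ⟶  SSI  (L5)  txn=BusRd+Flush  M[L5]=57
step 10: P0: store L3 := 92  ⟶  MII  (L3)  txn=BusRdX+Flush  M[L3]=14
step 11: P1: store L3 := 18  ⟶  IMI  (L3)  txn=BusRdX+Flush  M[L3]=92

invalidations = 0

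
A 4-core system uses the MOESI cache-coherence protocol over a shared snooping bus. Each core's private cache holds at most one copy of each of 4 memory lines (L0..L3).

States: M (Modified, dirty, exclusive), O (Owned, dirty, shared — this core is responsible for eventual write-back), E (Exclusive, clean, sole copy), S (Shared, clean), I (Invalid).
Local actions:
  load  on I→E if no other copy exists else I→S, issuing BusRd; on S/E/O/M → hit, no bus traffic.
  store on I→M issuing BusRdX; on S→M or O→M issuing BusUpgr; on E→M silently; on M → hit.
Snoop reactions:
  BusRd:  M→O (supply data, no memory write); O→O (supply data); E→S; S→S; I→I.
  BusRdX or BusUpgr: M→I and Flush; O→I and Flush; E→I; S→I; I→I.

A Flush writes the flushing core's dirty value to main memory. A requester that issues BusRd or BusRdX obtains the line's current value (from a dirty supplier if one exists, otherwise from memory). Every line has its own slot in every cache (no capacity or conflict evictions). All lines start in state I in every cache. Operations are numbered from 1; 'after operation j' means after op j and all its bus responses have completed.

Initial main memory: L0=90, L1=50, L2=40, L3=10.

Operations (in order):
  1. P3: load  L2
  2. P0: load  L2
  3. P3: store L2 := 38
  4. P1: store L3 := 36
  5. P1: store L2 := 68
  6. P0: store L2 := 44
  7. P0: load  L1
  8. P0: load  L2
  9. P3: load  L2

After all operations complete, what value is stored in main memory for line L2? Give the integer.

memory[L2] = 68

1. P3: load  L2  bus=[BusRd]  L2: P0=I P1=I P2=I P3=E  mem[L2]=40
2. P0: load  L2  bus=[BusRd]  L2: P0=S P1=I P2=I P3=S  mem[L2]=40
3. P3: store L2 := 38  bus=[BusUpgr]  L2: P0=I P1=I P2=I P3=M  mem[L2]=40
4. P1: store L3 := 36  bus=[BusRdX]  L3: P0=I P1=M P2=I P3=I  mem[L3]=10
5. P1: store L2 := 68  bus=[BusRdX,Flush]  L2: P0=I P1=M P2=I P3=I  mem[L2]=38
6. P0: store L2 := 44  bus=[BusRdX,Flush]  L2: P0=M P1=I P2=I P3=I  mem[L2]=68
7. P0: load  L1  bus=[BusRd]  L1: P0=E P1=I P2=I P3=I  mem[L1]=50
8. P0: load  L2  bus=[-]  L2: P0=M P1=I P2=I P3=I  mem[L2]=68
9. P3: load  L2  bus=[BusRd]  L2: P0=O P1=I P2=I P3=S  mem[L2]=68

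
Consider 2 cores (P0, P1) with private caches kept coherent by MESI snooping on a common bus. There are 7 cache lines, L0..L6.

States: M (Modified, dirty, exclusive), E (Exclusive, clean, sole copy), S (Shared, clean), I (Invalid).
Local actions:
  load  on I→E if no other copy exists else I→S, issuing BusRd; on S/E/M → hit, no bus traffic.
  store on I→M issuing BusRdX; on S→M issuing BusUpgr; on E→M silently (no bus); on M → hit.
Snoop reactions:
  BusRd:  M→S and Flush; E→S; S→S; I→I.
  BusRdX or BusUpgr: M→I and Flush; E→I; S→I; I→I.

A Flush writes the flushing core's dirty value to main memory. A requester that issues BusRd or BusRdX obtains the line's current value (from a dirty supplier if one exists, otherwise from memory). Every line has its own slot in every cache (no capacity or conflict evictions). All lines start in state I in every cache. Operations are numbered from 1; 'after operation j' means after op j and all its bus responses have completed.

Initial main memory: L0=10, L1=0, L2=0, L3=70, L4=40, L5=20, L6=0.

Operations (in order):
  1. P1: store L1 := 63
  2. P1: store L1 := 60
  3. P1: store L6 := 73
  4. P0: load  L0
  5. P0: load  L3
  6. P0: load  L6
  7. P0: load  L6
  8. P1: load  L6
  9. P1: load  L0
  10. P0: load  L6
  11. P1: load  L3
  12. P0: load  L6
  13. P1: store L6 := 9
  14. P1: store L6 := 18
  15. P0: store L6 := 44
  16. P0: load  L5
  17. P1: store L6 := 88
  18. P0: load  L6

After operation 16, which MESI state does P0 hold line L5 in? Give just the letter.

step 1: P1: store L1 := 63  ⟶  IM  (L1)  txn=BusRdX  M[L1]=0
step 2: P1: store L1 := 60  ⟶  IM  (L1)  txn=∅  M[L1]=0
step 3: P1: store L6 := 73  ⟶  IM  (L6)  txn=BusRdX  M[L6]=0
step 4: P0: load  L0  ⟶  EI  (L0)  txn=BusRd  M[L0]=10
step 5: P0: load  L3  ⟶  EI  (L3)  txn=BusRd  M[L3]=70
step 6: P0: load  L6  ⟶  SS  (L6)  txn=BusRd+Flush  M[L6]=73
step 7: P0: load  L6  ⟶  SS  (L6)  txn=∅  M[L6]=73
step 8: P1: load  L6  ⟶  SS  (L6)  txn=∅  M[L6]=73
step 9: P1: load  L0  ⟶  SS  (L0)  txn=BusRd  M[L0]=10
step 10: P0: load  L6  ⟶  SS  (L6)  txn=∅  M[L6]=73
step 11: P1: load  L3  ⟶  SS  (L3)  txn=BusRd  M[L3]=70
step 12: P0: load  L6  ⟶  SS  (L6)  txn=∅  M[L6]=73
step 13: P1: store L6 := 9  ⟶  IM  (L6)  txn=BusUpgr  M[L6]=73
step 14: P1: store L6 := 18  ⟶  IM  (L6)  txn=∅  M[L6]=73
step 15: P0: store L6 := 44  ⟶  MI  (L6)  txn=BusRdX+Flush  M[L6]=18
step 16: P0: load  L5  ⟶  EI  (L5)  txn=BusRd  M[L5]=20
step 17: P1: store L6 := 88  ⟶  IM  (L6)  txn=BusRdX+Flush  M[L6]=44
step 18: P0: load  L6  ⟶  SS  (L6)  txn=BusRd+Flush  M[L6]=88

state = E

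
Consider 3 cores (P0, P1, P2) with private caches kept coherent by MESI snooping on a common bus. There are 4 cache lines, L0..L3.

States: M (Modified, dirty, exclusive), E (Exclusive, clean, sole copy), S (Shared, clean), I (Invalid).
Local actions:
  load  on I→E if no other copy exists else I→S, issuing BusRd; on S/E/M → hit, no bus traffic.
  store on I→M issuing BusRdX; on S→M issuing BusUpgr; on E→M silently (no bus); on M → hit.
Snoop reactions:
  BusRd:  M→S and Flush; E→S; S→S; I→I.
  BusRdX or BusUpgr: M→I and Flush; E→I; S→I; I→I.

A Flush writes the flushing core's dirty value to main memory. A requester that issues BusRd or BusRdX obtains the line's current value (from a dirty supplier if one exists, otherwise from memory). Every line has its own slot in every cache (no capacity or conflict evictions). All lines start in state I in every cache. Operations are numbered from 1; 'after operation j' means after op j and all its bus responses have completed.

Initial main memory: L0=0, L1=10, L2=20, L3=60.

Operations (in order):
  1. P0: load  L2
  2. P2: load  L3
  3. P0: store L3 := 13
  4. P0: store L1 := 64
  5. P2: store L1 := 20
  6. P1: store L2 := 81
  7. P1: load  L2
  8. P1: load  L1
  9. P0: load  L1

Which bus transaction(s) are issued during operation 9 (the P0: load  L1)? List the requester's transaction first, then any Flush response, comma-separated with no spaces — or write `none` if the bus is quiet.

bus = BusRd

  op1 P0: load  L2 → E/I/I on L2; bus BusRd; mem=20
  op2 P2: load  L3 → I/I/E on L3; bus BusRd; mem=60
  op3 P0: store L3 := 13 → M/I/I on L3; bus BusRdX; mem=60
  op4 P0: store L1 := 64 → M/I/I on L1; bus BusRdX; mem=10
  op5 P2: store L1 := 20 → I/I/M on L1; bus BusRdX Flush; mem=64
  op6 P1: store L2 := 81 → I/M/I on L2; bus BusRdX; mem=20
  op7 P1: load  L2 → I/M/I on L2; bus (none); mem=20
  op8 P1: load  L1 → I/S/S on L1; bus BusRd Flush; mem=20
  op9 P0: load  L1 → S/S/S on L1; bus BusRd; mem=20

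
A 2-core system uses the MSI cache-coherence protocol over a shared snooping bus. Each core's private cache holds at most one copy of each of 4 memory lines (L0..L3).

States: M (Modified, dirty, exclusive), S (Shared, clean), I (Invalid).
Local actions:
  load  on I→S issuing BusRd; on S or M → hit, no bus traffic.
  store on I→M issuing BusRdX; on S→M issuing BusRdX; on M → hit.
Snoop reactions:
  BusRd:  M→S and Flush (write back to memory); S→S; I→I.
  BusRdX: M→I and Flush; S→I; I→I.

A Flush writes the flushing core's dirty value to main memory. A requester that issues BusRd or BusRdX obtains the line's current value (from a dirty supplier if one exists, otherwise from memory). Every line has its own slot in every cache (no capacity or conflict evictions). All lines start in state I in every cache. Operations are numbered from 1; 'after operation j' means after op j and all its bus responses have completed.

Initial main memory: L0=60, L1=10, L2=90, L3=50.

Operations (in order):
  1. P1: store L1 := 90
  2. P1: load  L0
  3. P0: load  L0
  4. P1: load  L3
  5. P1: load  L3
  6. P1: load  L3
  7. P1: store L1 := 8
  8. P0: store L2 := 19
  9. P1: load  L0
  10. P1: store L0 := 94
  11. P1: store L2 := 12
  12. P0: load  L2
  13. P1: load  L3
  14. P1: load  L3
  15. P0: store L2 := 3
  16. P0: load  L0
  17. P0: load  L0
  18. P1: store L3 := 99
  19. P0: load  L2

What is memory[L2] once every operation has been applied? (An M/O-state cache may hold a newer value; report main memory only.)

memory[L2] = 12

  op1 P1: store L1 := 90 → I/M on L1; bus BusRdX; mem=10
  op2 P1: load  L0 → I/S on L0; bus BusRd; mem=60
  op3 P0: load  L0 → S/S on L0; bus BusRd; mem=60
  op4 P1: load  L3 → I/S on L3; bus BusRd; mem=50
  op5 P1: load  L3 → I/S on L3; bus (none); mem=50
  op6 P1: load  L3 → I/S on L3; bus (none); mem=50
  op7 P1: store L1 := 8 → I/M on L1; bus (none); mem=10
  op8 P0: store L2 := 19 → M/I on L2; bus BusRdX; mem=90
  op9 P1: load  L0 → S/S on L0; bus (none); mem=60
  op10 P1: store L0 := 94 → I/M on L0; bus BusRdX; mem=60
  op11 P1: store L2 := 12 → I/M on L2; bus BusRdX Flush; mem=19
  op12 P0: load  L2 → S/S on L2; bus BusRd Flush; mem=12
  op13 P1: load  L3 → I/S on L3; bus (none); mem=50
  op14 P1: load  L3 → I/S on L3; bus (none); mem=50
  op15 P0: store L2 := 3 → M/I on L2; bus BusRdX; mem=12
  op16 P0: load  L0 → S/S on L0; bus BusRd Flush; mem=94
  op17 P0: load  L0 → S/S on L0; bus (none); mem=94
  op18 P1: store L3 := 99 → I/M on L3; bus BusRdX; mem=50
  op19 P0: load  L2 → M/I on L2; bus (none); mem=12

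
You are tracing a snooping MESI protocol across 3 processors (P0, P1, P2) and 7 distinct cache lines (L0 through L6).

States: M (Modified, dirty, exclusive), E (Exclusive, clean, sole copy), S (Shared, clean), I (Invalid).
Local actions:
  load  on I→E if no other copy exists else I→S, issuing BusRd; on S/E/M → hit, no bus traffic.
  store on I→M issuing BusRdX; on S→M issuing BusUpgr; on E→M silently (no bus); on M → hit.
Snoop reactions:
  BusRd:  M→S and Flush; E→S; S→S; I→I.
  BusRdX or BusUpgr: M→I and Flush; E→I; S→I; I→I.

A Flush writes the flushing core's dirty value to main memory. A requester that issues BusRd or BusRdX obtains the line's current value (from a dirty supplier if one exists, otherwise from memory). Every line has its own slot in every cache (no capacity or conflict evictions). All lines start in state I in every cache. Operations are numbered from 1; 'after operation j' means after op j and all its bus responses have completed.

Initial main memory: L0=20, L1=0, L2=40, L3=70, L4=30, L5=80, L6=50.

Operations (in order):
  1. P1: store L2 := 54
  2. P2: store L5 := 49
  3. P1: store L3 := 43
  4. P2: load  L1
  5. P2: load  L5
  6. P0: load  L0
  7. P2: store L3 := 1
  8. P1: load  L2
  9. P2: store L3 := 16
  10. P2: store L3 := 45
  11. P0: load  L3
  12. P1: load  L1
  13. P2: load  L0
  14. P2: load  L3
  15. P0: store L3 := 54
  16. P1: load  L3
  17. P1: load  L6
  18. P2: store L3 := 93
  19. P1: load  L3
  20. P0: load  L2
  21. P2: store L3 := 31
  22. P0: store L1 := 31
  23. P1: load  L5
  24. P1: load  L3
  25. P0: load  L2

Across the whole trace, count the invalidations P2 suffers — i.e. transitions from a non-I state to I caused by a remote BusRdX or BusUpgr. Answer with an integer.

invalidations = 2

[1] P1: store L2 := 54 | P0:I, P1:M(54), P2:I | bus: BusRdX
[2] P2: store L5 := 49 | P0:I, P1:I, P2:M(49) | bus: BusRdX
[3] P1: store L3 := 43 | P0:I, P1:M(43), P2:I | bus: BusRdX
[4] P2: load  L1 | P0:I, P1:I, P2:E(0) | bus: BusRd
[5] P2: load  L5 | P0:I, P1:I, P2:M(49) | bus: none
[6] P0: load  L0 | P0:E(20), P1:I, P2:I | bus: BusRd
[7] P2: store L3 := 1 | P0:I, P1:I, P2:M(1) | bus: BusRdX,Flush
[8] P1: load  L2 | P0:I, P1:M(54), P2:I | bus: none
[9] P2: store L3 := 16 | P0:I, P1:I, P2:M(16) | bus: none
[10] P2: store L3 := 45 | P0:I, P1:I, P2:M(45) | bus: none
[11] P0: load  L3 | P0:S(45), P1:I, P2:S(45) | bus: BusRd,Flush
[12] P1: load  L1 | P0:I, P1:S(0), P2:S(0) | bus: BusRd
[13] P2: load  L0 | P0:S(20), P1:I, P2:S(20) | bus: BusRd
[14] P2: load  L3 | P0:S(45), P1:I, P2:S(45) | bus: none
[15] P0: store L3 := 54 | P0:M(54), P1:I, P2:I | bus: BusUpgr
[16] P1: load  L3 | P0:S(54), P1:S(54), P2:I | bus: BusRd,Flush
[17] P1: load  L6 | P0:I, P1:E(50), P2:I | bus: BusRd
[18] P2: store L3 := 93 | P0:I, P1:I, P2:M(93) | bus: BusRdX
[19] P1: load  L3 | P0:I, P1:S(93), P2:S(93) | bus: BusRd,Flush
[20] P0: load  L2 | P0:S(54), P1:S(54), P2:I | bus: BusRd,Flush
[21] P2: store L3 := 31 | P0:I, P1:I, P2:M(31) | bus: BusUpgr
[22] P0: store L1 := 31 | P0:M(31), P1:I, P2:I | bus: BusRdX
[23] P1: load  L5 | P0:I, P1:S(49), P2:S(49) | bus: BusRd,Flush
[24] P1: load  L3 | P0:I, P1:S(31), P2:S(31) | bus: BusRd,Flush
[25] P0: load  L2 | P0:S(54), P1:S(54), P2:I | bus: none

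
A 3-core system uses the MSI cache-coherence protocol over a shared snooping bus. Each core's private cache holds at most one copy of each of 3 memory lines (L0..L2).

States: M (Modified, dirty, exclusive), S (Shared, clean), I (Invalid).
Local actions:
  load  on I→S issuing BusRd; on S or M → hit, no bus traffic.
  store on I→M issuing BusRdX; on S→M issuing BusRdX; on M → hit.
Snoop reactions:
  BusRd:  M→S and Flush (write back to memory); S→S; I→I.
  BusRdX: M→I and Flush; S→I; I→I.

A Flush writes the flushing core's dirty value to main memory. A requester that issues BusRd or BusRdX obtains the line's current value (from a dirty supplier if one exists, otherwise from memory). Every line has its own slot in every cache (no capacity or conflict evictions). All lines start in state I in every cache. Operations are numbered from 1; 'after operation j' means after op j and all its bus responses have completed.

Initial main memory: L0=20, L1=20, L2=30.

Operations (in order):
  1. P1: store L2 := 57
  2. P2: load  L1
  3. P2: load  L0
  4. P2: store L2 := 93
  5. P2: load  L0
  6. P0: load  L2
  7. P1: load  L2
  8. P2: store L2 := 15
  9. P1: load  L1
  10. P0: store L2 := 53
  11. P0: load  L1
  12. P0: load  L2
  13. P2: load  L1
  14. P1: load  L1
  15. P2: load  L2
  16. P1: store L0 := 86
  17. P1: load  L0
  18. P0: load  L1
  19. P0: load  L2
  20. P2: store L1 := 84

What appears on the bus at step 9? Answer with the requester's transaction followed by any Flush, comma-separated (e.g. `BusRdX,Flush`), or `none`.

bus = BusRd

1. P1: store L2 := 57  bus=[BusRdX]  L2: P0=I P1=M P2=I  mem[L2]=30
2. P2: load  L1  bus=[BusRd]  L1: P0=I P1=I P2=S  mem[L1]=20
3. P2: load  L0  bus=[BusRd]  L0: P0=I P1=I P2=S  mem[L0]=20
4. P2: store L2 := 93  bus=[BusRdX,Flush]  L2: P0=I P1=I P2=M  mem[L2]=57
5. P2: load  L0  bus=[-]  L0: P0=I P1=I P2=S  mem[L0]=20
6. P0: load  L2  bus=[BusRd,Flush]  L2: P0=S P1=I P2=S  mem[L2]=93
7. P1: load  L2  bus=[BusRd]  L2: P0=S P1=S P2=S  mem[L2]=93
8. P2: store L2 := 15  bus=[BusRdX]  L2: P0=I P1=I P2=M  mem[L2]=93
9. P1: load  L1  bus=[BusRd]  L1: P0=I P1=S P2=S  mem[L1]=20
10. P0: store L2 := 53  bus=[BusRdX,Flush]  L2: P0=M P1=I P2=I  mem[L2]=15
11. P0: load  L1  bus=[BusRd]  L1: P0=S P1=S P2=S  mem[L1]=20
12. P0: load  L2  bus=[-]  L2: P0=M P1=I P2=I  mem[L2]=15
13. P2: load  L1  bus=[-]  L1: P0=S P1=S P2=S  mem[L1]=20
14. P1: load  L1  bus=[-]  L1: P0=S P1=S P2=S  mem[L1]=20
15. P2: load  L2  bus=[BusRd,Flush]  L2: P0=S P1=I P2=S  mem[L2]=53
16. P1: store L0 := 86  bus=[BusRdX]  L0: P0=I P1=M P2=I  mem[L0]=20
17. P1: load  L0  bus=[-]  L0: P0=I P1=M P2=I  mem[L0]=20
18. P0: load  L1  bus=[-]  L1: P0=S P1=S P2=S  mem[L1]=20
19. P0: load  L2  bus=[-]  L2: P0=S P1=I P2=S  mem[L2]=53
20. P2: store L1 := 84  bus=[BusRdX]  L1: P0=I P1=I P2=M  mem[L1]=20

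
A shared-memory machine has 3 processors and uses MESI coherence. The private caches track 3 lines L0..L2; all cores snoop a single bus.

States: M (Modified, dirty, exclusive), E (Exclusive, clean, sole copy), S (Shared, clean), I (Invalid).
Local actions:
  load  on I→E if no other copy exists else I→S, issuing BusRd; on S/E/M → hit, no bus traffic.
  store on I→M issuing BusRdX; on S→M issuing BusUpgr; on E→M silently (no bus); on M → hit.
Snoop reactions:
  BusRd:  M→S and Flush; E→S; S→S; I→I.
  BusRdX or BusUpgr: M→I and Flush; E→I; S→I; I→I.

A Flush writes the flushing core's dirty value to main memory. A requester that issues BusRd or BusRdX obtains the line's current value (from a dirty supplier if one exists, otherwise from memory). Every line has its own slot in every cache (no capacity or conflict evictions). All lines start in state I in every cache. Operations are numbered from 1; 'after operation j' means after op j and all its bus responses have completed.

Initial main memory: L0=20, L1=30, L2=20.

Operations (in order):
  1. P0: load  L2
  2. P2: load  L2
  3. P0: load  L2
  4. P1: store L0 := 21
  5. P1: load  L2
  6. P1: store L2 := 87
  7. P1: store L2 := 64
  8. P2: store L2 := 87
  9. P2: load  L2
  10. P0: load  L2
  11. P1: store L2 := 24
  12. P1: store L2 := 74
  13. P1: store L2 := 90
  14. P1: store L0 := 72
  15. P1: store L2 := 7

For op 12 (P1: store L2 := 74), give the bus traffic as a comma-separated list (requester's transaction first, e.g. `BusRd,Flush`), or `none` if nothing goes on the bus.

  op1 P0: load  L2 → E/I/I on L2; bus BusRd; mem=20
  op2 P2: load  L2 → S/I/S on L2; bus BusRd; mem=20
  op3 P0: load  L2 → S/I/S on L2; bus (none); mem=20
  op4 P1: store L0 := 21 → I/M/I on L0; bus BusRdX; mem=20
  op5 P1: load  L2 → S/S/S on L2; bus BusRd; mem=20
  op6 P1: store L2 := 87 → I/M/I on L2; bus BusUpgr; mem=20
  op7 P1: store L2 := 64 → I/M/I on L2; bus (none); mem=20
  op8 P2: store L2 := 87 → I/I/M on L2; bus BusRdX Flush; mem=64
  op9 P2: load  L2 → I/I/M on L2; bus (none); mem=64
  op10 P0: load  L2 → S/I/S on L2; bus BusRd Flush; mem=87
  op11 P1: store L2 := 24 → I/M/I on L2; bus BusRdX; mem=87
  op12 P1: store L2 := 74 → I/M/I on L2; bus (none); mem=87
  op13 P1: store L2 := 90 → I/M/I on L2; bus (none); mem=87
  op14 P1: store L0 := 72 → I/M/I on L0; bus (none); mem=20
  op15 P1: store L2 := 7 → I/M/I on L2; bus (none); mem=87

bus = none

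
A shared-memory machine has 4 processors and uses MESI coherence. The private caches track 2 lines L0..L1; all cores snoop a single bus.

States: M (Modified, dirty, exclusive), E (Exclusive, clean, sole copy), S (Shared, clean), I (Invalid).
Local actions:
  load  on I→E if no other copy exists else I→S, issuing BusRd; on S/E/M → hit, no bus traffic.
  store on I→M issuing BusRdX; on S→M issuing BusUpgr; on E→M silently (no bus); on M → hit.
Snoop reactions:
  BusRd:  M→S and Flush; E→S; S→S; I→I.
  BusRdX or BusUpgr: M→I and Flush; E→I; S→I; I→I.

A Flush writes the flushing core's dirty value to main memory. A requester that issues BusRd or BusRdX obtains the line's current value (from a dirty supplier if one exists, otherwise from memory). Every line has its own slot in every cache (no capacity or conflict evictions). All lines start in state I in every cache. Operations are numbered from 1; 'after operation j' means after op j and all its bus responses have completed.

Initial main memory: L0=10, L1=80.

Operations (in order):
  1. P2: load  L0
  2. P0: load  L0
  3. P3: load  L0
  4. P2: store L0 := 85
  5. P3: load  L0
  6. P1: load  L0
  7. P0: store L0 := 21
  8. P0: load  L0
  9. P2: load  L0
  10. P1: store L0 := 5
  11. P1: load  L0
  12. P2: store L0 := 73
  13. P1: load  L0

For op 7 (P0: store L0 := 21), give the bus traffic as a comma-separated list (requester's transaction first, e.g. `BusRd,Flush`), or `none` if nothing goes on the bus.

[1] P2: load  L0 | P0:I, P1:I, P2:E(10), P3:I | bus: BusRd
[2] P0: load  L0 | P0:S(10), P1:I, P2:S(10), P3:I | bus: BusRd
[3] P3: load  L0 | P0:S(10), P1:I, P2:S(10), P3:S(10) | bus: BusRd
[4] P2: store L0 := 85 | P0:I, P1:I, P2:M(85), P3:I | bus: BusUpgr
[5] P3: load  L0 | P0:I, P1:I, P2:S(85), P3:S(85) | bus: BusRd,Flush
[6] P1: load  L0 | P0:I, P1:S(85), P2:S(85), P3:S(85) | bus: BusRd
[7] P0: store L0 := 21 | P0:M(21), P1:I, P2:I, P3:I | bus: BusRdX
[8] P0: load  L0 | P0:M(21), P1:I, P2:I, P3:I | bus: none
[9] P2: load  L0 | P0:S(21), P1:I, P2:S(21), P3:I | bus: BusRd,Flush
[10] P1: store L0 := 5 | P0:I, P1:M(5), P2:I, P3:I | bus: BusRdX
[11] P1: load  L0 | P0:I, P1:M(5), P2:I, P3:I | bus: none
[12] P2: store L0 := 73 | P0:I, P1:I, P2:M(73), P3:I | bus: BusRdX,Flush
[13] P1: load  L0 | P0:I, P1:S(73), P2:S(73), P3:I | bus: BusRd,Flush

bus = BusRdX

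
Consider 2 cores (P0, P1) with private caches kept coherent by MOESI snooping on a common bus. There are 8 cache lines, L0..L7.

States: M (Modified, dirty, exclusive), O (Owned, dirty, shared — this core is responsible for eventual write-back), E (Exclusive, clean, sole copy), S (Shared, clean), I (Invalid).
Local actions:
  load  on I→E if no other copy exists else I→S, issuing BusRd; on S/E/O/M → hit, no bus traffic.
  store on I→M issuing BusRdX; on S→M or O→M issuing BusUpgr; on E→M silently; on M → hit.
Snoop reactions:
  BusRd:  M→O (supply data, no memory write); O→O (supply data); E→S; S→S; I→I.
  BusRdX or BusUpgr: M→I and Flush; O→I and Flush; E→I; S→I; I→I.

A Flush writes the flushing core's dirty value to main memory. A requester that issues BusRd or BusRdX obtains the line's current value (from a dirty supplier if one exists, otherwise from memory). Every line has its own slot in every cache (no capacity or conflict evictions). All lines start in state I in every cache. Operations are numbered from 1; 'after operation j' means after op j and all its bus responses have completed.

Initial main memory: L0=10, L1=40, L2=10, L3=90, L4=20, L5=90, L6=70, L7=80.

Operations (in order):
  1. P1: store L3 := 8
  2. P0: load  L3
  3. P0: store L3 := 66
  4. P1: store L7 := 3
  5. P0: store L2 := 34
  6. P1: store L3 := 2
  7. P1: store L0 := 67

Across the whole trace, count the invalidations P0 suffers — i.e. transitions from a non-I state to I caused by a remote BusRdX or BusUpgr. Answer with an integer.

step 1: P1: store L3 := 8  ⟶  IM  (L3)  txn=BusRdX  M[L3]=90
step 2: P0: load  L3  ⟶  SO  (L3)  txn=BusRd  M[L3]=90
step 3: P0: store L3 := 66  ⟶  MI  (L3)  txn=BusUpgr+Flush  M[L3]=8
step 4: P1: store L7 := 3  ⟶  IM  (L7)  txn=BusRdX  M[L7]=80
step 5: P0: store L2 := 34  ⟶  MI  (L2)  txn=BusRdX  M[L2]=10
step 6: P1: store L3 := 2  ⟶  IM  (L3)  txn=BusRdX+Flush  M[L3]=66
step 7: P1: store L0 := 67  ⟶  IM  (L0)  txn=BusRdX  M[L0]=10

invalidations = 1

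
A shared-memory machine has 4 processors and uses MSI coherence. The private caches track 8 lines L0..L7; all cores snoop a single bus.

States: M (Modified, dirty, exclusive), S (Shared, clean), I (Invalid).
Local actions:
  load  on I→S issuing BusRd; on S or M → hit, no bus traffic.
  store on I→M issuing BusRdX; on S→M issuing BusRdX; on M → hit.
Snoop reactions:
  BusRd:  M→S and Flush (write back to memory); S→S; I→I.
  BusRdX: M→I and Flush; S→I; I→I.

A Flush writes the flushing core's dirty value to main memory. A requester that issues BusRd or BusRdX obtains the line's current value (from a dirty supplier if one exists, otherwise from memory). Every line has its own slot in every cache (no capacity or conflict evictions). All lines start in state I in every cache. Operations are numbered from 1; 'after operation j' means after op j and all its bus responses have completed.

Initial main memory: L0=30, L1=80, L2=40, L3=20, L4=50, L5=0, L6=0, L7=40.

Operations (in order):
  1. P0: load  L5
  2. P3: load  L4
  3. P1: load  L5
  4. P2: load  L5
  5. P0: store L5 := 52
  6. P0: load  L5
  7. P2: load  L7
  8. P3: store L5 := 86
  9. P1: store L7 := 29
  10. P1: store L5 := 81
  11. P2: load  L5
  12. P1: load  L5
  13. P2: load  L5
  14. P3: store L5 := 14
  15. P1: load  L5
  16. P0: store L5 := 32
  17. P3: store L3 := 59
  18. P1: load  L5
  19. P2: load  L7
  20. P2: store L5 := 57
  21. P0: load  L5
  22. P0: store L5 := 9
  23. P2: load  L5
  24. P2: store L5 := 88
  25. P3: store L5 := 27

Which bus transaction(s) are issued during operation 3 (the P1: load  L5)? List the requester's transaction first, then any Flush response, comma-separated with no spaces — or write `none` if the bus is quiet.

bus = BusRd

  op1 P0: load  L5 → S/I/I/I on L5; bus BusRd; mem=0
  op2 P3: load  L4 → I/I/I/S on L4; bus BusRd; mem=50
  op3 P1: load  L5 → S/S/I/I on L5; bus BusRd; mem=0
  op4 P2: load  L5 → S/S/S/I on L5; bus BusRd; mem=0
  op5 P0: store L5 := 52 → M/I/I/I on L5; bus BusRdX; mem=0
  op6 P0: load  L5 → M/I/I/I on L5; bus (none); mem=0
  op7 P2: load  L7 → I/I/S/I on L7; bus BusRd; mem=40
  op8 P3: store L5 := 86 → I/I/I/M on L5; bus BusRdX Flush; mem=52
  op9 P1: store L7 := 29 → I/M/I/I on L7; bus BusRdX; mem=40
  op10 P1: store L5 := 81 → I/M/I/I on L5; bus BusRdX Flush; mem=86
  op11 P2: load  L5 → I/S/S/I on L5; bus BusRd Flush; mem=81
  op12 P1: load  L5 → I/S/S/I on L5; bus (none); mem=81
  op13 P2: load  L5 → I/S/S/I on L5; bus (none); mem=81
  op14 P3: store L5 := 14 → I/I/I/M on L5; bus BusRdX; mem=81
  op15 P1: load  L5 → I/S/I/S on L5; bus BusRd Flush; mem=14
  op16 P0: store L5 := 32 → M/I/I/I on L5; bus BusRdX; mem=14
  op17 P3: store L3 := 59 → I/I/I/M on L3; bus BusRdX; mem=20
  op18 P1: load  L5 → S/S/I/I on L5; bus BusRd Flush; mem=32
  op19 P2: load  L7 → I/S/S/I on L7; bus BusRd Flush; mem=29
  op20 P2: store L5 := 57 → I/I/M/I on L5; bus BusRdX; mem=32
  op21 P0: load  L5 → S/I/S/I on L5; bus BusRd Flush; mem=57
  op22 P0: store L5 := 9 → M/I/I/I on L5; bus BusRdX; mem=57
  op23 P2: load  L5 → S/I/S/I on L5; bus BusRd Flush; mem=9
  op24 P2: store L5 := 88 → I/I/M/I on L5; bus BusRdX; mem=9
  op25 P3: store L5 := 27 → I/I/I/M on L5; bus BusRdX Flush; mem=88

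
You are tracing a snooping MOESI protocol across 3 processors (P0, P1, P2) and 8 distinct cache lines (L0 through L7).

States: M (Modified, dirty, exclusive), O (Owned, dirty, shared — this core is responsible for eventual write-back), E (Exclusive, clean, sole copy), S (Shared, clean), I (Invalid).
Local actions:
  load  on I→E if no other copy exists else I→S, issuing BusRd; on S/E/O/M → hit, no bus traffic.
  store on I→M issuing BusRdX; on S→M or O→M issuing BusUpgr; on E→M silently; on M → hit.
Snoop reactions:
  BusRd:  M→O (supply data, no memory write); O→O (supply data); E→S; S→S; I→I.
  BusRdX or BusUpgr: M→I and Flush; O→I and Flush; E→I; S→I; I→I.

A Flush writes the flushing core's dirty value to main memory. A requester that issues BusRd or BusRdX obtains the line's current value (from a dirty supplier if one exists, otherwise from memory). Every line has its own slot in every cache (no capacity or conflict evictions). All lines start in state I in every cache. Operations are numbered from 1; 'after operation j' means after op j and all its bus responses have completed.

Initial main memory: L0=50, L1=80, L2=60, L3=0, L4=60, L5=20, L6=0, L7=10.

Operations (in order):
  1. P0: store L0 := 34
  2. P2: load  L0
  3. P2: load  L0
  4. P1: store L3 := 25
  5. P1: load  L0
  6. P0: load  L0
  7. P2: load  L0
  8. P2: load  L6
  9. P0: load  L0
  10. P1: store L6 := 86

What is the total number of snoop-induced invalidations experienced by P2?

[1] P0: store L0 := 34 | P0:M(34), P1:I, P2:I | bus: BusRdX
[2] P2: load  L0 | P0:O(34), P1:I, P2:S(34) | bus: BusRd
[3] P2: load  L0 | P0:O(34), P1:I, P2:S(34) | bus: none
[4] P1: store L3 := 25 | P0:I, P1:M(25), P2:I | bus: BusRdX
[5] P1: load  L0 | P0:O(34), P1:S(34), P2:S(34) | bus: BusRd
[6] P0: load  L0 | P0:O(34), P1:S(34), P2:S(34) | bus: none
[7] P2: load  L0 | P0:O(34), P1:S(34), P2:S(34) | bus: none
[8] P2: load  L6 | P0:I, P1:I, P2:E(0) | bus: BusRd
[9] P0: load  L0 | P0:O(34), P1:S(34), P2:S(34) | bus: none
[10] P1: store L6 := 86 | P0:I, P1:M(86), P2:I | bus: BusRdX

invalidations = 1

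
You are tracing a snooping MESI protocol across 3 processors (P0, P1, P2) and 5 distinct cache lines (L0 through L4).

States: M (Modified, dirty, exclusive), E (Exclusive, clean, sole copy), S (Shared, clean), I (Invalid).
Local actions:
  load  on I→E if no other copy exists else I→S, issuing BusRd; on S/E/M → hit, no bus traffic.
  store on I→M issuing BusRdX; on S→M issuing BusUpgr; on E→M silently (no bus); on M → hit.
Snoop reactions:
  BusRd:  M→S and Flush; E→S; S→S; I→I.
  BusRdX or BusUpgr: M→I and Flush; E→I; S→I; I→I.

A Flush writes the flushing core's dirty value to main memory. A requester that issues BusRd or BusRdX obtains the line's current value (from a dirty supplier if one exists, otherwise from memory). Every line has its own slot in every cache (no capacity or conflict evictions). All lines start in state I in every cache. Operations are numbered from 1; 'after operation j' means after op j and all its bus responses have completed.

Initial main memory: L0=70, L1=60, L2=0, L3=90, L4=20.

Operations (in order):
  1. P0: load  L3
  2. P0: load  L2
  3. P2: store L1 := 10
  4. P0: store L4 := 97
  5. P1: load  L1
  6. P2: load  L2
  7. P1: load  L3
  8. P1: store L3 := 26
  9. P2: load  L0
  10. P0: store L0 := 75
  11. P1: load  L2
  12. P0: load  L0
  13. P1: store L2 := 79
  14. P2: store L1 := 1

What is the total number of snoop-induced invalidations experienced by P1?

invalidations = 1

  op1 P0: load  L3 → E/I/I on L3; bus BusRd; mem=90
  op2 P0: load  L2 → E/I/I on L2; bus BusRd; mem=0
  op3 P2: store L1 := 10 → I/I/M on L1; bus BusRdX; mem=60
  op4 P0: store L4 := 97 → M/I/I on L4; bus BusRdX; mem=20
  op5 P1: load  L1 → I/S/S on L1; bus BusRd Flush; mem=10
  op6 P2: load  L2 → S/I/S on L2; bus BusRd; mem=0
  op7 P1: load  L3 → S/S/I on L3; bus BusRd; mem=90
  op8 P1: store L3 := 26 → I/M/I on L3; bus BusUpgr; mem=90
  op9 P2: load  L0 → I/I/E on L0; bus BusRd; mem=70
  op10 P0: store L0 := 75 → M/I/I on L0; bus BusRdX; mem=70
  op11 P1: load  L2 → S/S/S on L2; bus BusRd; mem=0
  op12 P0: load  L0 → M/I/I on L0; bus (none); mem=70
  op13 P1: store L2 := 79 → I/M/I on L2; bus BusUpgr; mem=0
  op14 P2: store L1 := 1 → I/I/M on L1; bus BusUpgr; mem=10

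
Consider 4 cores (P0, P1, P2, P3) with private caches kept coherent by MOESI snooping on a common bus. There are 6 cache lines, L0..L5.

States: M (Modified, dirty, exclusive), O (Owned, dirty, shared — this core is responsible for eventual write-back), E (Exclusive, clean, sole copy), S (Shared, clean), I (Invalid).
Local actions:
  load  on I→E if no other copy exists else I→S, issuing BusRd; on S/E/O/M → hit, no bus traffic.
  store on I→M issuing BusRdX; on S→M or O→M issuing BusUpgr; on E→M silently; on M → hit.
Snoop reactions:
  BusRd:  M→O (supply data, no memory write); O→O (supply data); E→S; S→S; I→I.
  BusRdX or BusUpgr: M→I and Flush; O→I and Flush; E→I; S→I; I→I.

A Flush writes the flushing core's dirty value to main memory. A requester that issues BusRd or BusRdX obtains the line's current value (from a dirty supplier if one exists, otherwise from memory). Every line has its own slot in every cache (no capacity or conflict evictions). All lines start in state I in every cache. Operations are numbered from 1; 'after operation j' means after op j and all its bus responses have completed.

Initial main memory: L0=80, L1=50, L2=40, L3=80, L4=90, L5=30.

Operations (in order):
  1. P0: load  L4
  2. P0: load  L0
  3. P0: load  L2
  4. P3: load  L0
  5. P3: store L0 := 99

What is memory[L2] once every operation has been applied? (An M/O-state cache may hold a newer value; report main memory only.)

memory[L2] = 40

[1] P0: load  L4 | P0:E(90), P1:I, P2:I, P3:I | bus: BusRd
[2] P0: load  L0 | P0:E(80), P1:I, P2:I, P3:I | bus: BusRd
[3] P0: load  L2 | P0:E(40), P1:I, P2:I, P3:I | bus: BusRd
[4] P3: load  L0 | P0:S(80), P1:I, P2:I, P3:S(80) | bus: BusRd
[5] P3: store L0 := 99 | P0:I, P1:I, P2:I, P3:M(99) | bus: BusUpgr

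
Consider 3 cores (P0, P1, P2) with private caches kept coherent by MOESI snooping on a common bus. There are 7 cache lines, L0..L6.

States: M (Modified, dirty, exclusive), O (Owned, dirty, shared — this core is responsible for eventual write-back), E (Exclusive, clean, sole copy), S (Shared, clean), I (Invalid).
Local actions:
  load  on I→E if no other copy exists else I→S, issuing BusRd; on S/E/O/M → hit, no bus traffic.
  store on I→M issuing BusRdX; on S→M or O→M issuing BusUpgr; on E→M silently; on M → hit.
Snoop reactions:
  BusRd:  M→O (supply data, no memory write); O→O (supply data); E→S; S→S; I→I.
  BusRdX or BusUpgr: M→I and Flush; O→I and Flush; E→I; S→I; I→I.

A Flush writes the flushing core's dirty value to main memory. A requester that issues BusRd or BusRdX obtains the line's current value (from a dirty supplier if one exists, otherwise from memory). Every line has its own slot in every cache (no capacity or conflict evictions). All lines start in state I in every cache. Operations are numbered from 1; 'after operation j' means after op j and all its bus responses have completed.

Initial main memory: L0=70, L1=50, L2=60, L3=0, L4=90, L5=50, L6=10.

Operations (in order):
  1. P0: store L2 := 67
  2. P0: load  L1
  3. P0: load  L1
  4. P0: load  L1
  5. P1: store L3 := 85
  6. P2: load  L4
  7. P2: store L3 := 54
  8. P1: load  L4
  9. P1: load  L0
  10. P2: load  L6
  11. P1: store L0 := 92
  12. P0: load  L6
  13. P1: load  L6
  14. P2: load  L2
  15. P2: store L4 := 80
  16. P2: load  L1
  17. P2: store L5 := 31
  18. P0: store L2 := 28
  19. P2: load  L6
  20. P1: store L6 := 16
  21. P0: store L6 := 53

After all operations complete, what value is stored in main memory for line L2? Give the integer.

memory[L2] = 60

  op1 P0: store L2 := 67 → M/I/I on L2; bus BusRdX; mem=60
  op2 P0: load  L1 → E/I/I on L1; bus BusRd; mem=50
  op3 P0: load  L1 → E/I/I on L1; bus (none); mem=50
  op4 P0: load  L1 → E/I/I on L1; bus (none); mem=50
  op5 P1: store L3 := 85 → I/M/I on L3; bus BusRdX; mem=0
  op6 P2: load  L4 → I/I/E on L4; bus BusRd; mem=90
  op7 P2: store L3 := 54 → I/I/M on L3; bus BusRdX Flush; mem=85
  op8 P1: load  L4 → I/S/S on L4; bus BusRd; mem=90
  op9 P1: load  L0 → I/E/I on L0; bus BusRd; mem=70
  op10 P2: load  L6 → I/I/E on L6; bus BusRd; mem=10
  op11 P1: store L0 := 92 → I/M/I on L0; bus (none); mem=70
  op12 P0: load  L6 → S/I/S on L6; bus BusRd; mem=10
  op13 P1: load  L6 → S/S/S on L6; bus BusRd; mem=10
  op14 P2: load  L2 → O/I/S on L2; bus BusRd; mem=60
  op15 P2: store L4 := 80 → I/I/M on L4; bus BusUpgr; mem=90
  op16 P2: load  L1 → S/I/S on L1; bus BusRd; mem=50
  op17 P2: store L5 := 31 → I/I/M on L5; bus BusRdX; mem=50
  op18 P0: store L2 := 28 → M/I/I on L2; bus BusUpgr; mem=60
  op19 P2: load  L6 → S/S/S on L6; bus (none); mem=10
  op20 P1: store L6 := 16 → I/M/I on L6; bus BusUpgr; mem=10
  op21 P0: store L6 := 53 → M/I/I on L6; bus BusRdX Flush; mem=16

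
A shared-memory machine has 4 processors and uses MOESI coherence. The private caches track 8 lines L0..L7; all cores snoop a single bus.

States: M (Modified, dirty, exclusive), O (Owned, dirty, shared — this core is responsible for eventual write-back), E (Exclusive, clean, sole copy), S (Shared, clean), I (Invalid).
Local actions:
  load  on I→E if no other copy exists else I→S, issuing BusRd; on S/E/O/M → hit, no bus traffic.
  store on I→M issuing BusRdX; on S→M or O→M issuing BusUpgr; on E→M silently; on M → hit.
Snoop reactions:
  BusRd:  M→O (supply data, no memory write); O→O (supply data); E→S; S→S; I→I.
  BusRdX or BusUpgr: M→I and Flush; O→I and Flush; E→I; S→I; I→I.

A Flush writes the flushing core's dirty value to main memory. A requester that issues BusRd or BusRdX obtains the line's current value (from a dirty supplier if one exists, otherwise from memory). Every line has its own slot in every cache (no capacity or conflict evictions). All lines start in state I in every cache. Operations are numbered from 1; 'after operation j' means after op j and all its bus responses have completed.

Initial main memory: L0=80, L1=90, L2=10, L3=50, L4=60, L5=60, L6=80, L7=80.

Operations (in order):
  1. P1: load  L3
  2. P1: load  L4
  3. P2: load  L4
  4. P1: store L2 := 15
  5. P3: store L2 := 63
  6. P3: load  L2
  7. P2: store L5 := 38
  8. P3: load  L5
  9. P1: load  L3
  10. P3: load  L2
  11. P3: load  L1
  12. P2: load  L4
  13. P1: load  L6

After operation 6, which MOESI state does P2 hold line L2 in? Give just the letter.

1. P1: load  L3  bus=[BusRd]  L3: P0=I P1=E P2=I P3=I  mem[L3]=50
2. P1: load  L4  bus=[BusRd]  L4: P0=I P1=E P2=I P3=I  mem[L4]=60
3. P2: load  L4  bus=[BusRd]  L4: P0=I P1=S P2=S P3=I  mem[L4]=60
4. P1: store L2 := 15  bus=[BusRdX]  L2: P0=I P1=M P2=I P3=I  mem[L2]=10
5. P3: store L2 := 63  bus=[BusRdX,Flush]  L2: P0=I P1=I P2=I P3=M  mem[L2]=15
6. P3: load  L2  bus=[-]  L2: P0=I P1=I P2=I P3=M  mem[L2]=15
7. P2: store L5 := 38  bus=[BusRdX]  L5: P0=I P1=I P2=M P3=I  mem[L5]=60
8. P3: load  L5  bus=[BusRd]  L5: P0=I P1=I P2=O P3=S  mem[L5]=60
9. P1: load  L3  bus=[-]  L3: P0=I P1=E P2=I P3=I  mem[L3]=50
10. P3: load  L2  bus=[-]  L2: P0=I P1=I P2=I P3=M  mem[L2]=15
11. P3: load  L1  bus=[BusRd]  L1: P0=I P1=I P2=I P3=E  mem[L1]=90
12. P2: load  L4  bus=[-]  L4: P0=I P1=S P2=S P3=I  mem[L4]=60
13. P1: load  L6  bus=[BusRd]  L6: P0=I P1=E P2=I P3=I  mem[L6]=80

state = I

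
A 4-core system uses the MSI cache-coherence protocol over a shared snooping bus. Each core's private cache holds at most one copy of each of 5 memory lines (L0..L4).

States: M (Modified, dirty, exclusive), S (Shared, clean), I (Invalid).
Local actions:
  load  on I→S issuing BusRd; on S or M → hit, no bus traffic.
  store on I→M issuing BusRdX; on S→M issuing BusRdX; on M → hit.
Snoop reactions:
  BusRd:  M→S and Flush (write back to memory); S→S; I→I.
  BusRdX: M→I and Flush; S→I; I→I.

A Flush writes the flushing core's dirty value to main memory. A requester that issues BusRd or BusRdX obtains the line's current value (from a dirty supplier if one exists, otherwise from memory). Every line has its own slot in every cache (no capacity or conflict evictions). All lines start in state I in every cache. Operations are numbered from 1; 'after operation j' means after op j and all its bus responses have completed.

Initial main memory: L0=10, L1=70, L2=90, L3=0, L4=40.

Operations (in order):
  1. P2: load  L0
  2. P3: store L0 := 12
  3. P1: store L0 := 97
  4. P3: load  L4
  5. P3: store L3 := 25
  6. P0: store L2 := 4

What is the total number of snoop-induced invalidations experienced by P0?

invalidations = 0

step 1: P2: load  L0  ⟶  IISI  (L0)  txn=BusRd  M[L0]=10
step 2: P3: store L0 := 12  ⟶  IIIM  (L0)  txn=BusRdX  M[L0]=10
step 3: P1: store L0 := 97  ⟶  IMII  (L0)  txn=BusRdX+Flush  M[L0]=12
step 4: P3: load  L4  ⟶  IIIS  (L4)  txn=BusRd  M[L4]=40
step 5: P3: store L3 := 25  ⟶  IIIM  (L3)  txn=BusRdX  M[L3]=0
step 6: P0: store L2 := 4  ⟶  MIII  (L2)  txn=BusRdX  M[L2]=90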